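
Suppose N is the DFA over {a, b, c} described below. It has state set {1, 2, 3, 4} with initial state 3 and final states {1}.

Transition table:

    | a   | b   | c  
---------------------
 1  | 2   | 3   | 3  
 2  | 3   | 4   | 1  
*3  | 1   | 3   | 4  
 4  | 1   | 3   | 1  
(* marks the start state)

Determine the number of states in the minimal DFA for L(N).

4

All states are reachable from the start state.
Initial partition by acceptance: {1} | {2,3,4}.
On input a, block {2,3,4} splits into {3,4} and {2}.
On input c, block {3,4} splits into {3} and {4}.
No further refinement is possible. Final partition (4 blocks): {1} | {3} | {2} | {4}.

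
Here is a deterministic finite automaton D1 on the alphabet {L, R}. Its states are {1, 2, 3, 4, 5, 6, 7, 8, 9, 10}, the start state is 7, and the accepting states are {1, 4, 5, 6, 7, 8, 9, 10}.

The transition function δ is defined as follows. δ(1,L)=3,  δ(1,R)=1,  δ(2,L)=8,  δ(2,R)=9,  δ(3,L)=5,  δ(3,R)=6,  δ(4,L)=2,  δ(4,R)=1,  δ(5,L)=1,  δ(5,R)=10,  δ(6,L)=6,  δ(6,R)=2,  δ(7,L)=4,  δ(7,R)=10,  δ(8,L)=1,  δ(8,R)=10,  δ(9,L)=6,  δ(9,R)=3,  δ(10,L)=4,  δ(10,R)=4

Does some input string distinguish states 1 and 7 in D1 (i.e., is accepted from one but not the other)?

Yes

Every state is reachable, so we keep all 10.
Start with accepting vs non-accepting: {1,4,5,6,7,8,9,10} | {2,3}.
Split {1,4,5,6,7,8,9,10} by δ(·,L) → {5,6,7,8,9,10} and {1,4}.
On input L, block {5,6,7,8,9,10} splits into {5,7,8,10} and {6,9}.
Split {5,7,8,10} by δ(·,R) → {5,7,8} and {10}.
No further refinement is possible. Final partition (5 blocks): {5,7,8} | {2,3} | {1,4} | {6,9} | {10}.
1 and 7 end up in different blocks, so they are distinguishable. For instance, the string 'L' is accepted from only 7.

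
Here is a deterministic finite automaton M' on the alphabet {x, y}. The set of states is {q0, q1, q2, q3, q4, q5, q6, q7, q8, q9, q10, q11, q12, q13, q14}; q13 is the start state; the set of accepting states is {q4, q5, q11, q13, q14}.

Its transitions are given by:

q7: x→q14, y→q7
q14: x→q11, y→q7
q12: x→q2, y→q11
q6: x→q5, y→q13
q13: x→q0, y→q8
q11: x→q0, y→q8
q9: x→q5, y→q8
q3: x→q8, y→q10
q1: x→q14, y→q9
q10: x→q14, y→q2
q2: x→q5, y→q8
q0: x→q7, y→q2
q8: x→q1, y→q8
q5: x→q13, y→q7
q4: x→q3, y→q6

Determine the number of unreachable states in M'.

5

No path from q13 leads to q3, q4, q6, q10, q12; the other 10 states are all reachable.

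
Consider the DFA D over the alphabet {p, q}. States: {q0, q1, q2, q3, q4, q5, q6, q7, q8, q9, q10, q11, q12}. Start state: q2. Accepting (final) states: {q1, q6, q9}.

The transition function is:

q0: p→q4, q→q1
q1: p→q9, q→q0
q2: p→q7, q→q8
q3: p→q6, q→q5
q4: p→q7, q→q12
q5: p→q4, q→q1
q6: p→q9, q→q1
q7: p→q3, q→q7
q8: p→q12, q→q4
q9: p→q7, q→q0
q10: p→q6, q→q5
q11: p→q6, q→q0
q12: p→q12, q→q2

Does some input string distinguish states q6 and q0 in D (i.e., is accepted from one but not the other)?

First remove the unreachable states {q10,q11}; 11 states remain.
P0 = {q1,q6,q9} | {q0,q2,q3,q4,q5,q7,q8,q12}.
Refine {q1,q6,q9} on symbol p: members go to different blocks, giving {q1,q6} and {q9}.
On input q, block {q1,q6} splits into {q1} and {q6}.
Refine {q0,q2,q3,q4,q5,q7,q8,q12} on symbol p: members go to different blocks, giving {q0,q2,q4,q5,q7,q8,q12} and {q3}.
On input p, block {q0,q2,q4,q5,q7,q8,q12} splits into {q0,q2,q4,q5,q8,q12} and {q7}.
Refine {q0,q2,q4,q5,q8,q12} on symbol p: members go to different blocks, giving {q0,q5,q8,q12} and {q2,q4}.
On input p, block {q0,q5,q8,q12} splits into {q0,q5} and {q8,q12}.
Stable partition: {q1} | {q0,q5} | {q9} | {q6} | {q3} | {q7} | {q2,q4} | {q8,q12} — 8 equivalence classes.
q6 and q0 end up in different blocks, so they are distinguishable. For instance, the string 'ε' is accepted from only q6.

Yes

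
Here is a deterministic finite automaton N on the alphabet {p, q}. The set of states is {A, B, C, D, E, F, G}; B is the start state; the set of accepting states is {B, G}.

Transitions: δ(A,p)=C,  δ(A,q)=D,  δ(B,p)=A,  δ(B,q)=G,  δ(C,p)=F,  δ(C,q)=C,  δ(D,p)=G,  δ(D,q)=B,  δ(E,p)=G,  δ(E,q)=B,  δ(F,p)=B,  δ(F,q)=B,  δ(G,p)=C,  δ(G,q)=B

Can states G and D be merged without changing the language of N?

No

First remove the unreachable states {E}; 6 states remain.
P0 = {B,G} | {A,C,D,F}.
Refine {A,C,D,F} on symbol p: members go to different blocks, giving {A,C} and {D,F}.
On input p, block {A,C} splits into {A} and {C}.
On input p, block {B,G} splits into {B} and {G}.
Split {D,F} by δ(·,p) → {D} and {F}.
Stable partition: {B} | {A} | {D} | {C} | {G} | {F} — 6 equivalence classes.
G and D end up in different blocks, so they are distinguishable. For instance, the string 'ε' is accepted from only G.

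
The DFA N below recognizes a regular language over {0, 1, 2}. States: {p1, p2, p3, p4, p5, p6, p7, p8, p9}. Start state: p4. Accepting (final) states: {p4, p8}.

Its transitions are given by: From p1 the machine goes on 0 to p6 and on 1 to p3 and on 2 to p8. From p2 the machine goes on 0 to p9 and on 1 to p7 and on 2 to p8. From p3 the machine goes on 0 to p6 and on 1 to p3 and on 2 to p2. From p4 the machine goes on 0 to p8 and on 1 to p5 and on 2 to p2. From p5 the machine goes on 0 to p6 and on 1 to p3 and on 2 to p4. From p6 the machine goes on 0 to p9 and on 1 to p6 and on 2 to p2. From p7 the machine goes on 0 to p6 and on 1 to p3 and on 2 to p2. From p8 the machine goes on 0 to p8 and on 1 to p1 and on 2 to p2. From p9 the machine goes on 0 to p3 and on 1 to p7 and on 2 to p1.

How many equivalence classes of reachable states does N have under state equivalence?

P0 = {p4,p8} | {p1,p2,p3,p5,p6,p7,p9}.
Refine {p1,p2,p3,p5,p6,p7,p9} on symbol 2: members go to different blocks, giving {p3,p6,p7,p9} and {p1,p2,p5}.
Stable partition: {p4,p8} | {p3,p6,p7,p9} | {p1,p2,p5} — 3 equivalence classes.

3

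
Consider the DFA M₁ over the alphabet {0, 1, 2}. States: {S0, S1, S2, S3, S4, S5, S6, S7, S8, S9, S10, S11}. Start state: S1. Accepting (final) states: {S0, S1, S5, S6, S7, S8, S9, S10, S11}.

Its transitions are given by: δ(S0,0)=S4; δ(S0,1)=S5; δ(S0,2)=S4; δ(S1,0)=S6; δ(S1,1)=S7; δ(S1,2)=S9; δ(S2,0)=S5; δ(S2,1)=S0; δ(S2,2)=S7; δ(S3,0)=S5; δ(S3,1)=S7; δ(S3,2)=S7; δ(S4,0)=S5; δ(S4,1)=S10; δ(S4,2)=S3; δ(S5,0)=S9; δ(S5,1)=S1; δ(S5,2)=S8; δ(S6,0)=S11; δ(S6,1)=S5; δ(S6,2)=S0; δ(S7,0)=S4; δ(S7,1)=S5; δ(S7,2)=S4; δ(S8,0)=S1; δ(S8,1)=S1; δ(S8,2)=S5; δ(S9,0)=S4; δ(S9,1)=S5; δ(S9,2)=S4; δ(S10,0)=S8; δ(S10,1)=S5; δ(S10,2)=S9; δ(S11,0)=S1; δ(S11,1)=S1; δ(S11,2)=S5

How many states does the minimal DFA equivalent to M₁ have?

7

Reachable states from the start: {S0,S1,S3,S4,S5,S6,S7,S8,S9,S10,S11}. Unreachable: {S2} — drop them.
Start with accepting vs non-accepting: {S0,S1,S5,S6,S7,S8,S9,S10,S11} | {S3,S4}.
On input 0, block {S0,S1,S5,S6,S7,S8,S9,S10,S11} splits into {S1,S5,S6,S8,S10,S11} and {S0,S7,S9}.
Split {S1,S5,S6,S8,S10,S11} by δ(·,0) → {S1,S6,S8,S10,S11} and {S5}.
Refine {S1,S6,S8,S10,S11} on symbol 1: members go to different blocks, giving {S6,S10} and {S8,S11} and {S1}.
On input 1, block {S3,S4} splits into {S3} and {S4}.
The partition is now stable with 7 blocks: {S6,S10} | {S3} | {S0,S7,S9} | {S5} | {S8,S11} | {S1} | {S4}.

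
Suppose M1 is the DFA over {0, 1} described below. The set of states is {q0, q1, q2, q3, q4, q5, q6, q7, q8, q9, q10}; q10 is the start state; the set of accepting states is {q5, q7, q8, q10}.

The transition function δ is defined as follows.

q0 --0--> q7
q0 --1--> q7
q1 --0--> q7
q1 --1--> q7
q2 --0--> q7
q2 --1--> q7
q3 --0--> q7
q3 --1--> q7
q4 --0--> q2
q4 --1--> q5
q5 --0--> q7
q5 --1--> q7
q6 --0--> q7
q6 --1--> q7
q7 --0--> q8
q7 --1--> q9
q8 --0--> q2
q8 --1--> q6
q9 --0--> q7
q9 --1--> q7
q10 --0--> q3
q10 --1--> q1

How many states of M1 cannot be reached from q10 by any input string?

BFS from q10 reaches {q1, q2, q3, q6, q7, q8, q9, q10}; the 3 state(s) q0, q4, q5 are never visited.

3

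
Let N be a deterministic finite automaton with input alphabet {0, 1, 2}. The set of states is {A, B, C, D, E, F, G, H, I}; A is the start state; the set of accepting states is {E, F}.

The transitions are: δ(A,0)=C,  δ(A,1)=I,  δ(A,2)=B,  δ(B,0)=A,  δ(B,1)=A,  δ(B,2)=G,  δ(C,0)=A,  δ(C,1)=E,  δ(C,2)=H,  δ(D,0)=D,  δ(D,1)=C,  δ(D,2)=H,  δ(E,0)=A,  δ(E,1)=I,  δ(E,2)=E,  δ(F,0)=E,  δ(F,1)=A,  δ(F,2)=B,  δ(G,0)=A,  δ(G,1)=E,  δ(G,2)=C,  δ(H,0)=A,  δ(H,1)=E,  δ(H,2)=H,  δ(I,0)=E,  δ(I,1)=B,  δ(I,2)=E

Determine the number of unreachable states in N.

2

No path from A leads to D, F; the other 7 states are all reachable.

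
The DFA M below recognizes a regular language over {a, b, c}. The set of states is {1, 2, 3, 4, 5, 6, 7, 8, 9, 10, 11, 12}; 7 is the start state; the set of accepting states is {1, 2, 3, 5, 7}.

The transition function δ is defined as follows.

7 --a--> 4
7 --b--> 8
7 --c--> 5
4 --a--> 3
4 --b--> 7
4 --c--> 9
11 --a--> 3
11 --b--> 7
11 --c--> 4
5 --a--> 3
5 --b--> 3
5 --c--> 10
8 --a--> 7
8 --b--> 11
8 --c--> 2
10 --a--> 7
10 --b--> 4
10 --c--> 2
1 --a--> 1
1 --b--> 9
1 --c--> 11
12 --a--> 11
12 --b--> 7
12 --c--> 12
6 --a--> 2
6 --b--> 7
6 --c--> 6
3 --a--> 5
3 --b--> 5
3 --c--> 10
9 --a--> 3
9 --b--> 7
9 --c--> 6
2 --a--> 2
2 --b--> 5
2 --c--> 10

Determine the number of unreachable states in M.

Starting at 7 and following transitions, the reachable set is {2, 3, 4, 5, 6, 7, 8, 9, 10, 11}. That leaves 1, 12 unreachable — 2 in total.

2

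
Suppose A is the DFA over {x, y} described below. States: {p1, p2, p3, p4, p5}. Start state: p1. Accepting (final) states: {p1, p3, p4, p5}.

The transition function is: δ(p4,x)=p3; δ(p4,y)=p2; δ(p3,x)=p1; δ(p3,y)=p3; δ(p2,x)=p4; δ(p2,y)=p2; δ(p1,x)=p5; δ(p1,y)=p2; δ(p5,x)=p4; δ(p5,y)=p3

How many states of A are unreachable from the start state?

Exploring from p1, all states are eventually visited, so none are unreachable.

0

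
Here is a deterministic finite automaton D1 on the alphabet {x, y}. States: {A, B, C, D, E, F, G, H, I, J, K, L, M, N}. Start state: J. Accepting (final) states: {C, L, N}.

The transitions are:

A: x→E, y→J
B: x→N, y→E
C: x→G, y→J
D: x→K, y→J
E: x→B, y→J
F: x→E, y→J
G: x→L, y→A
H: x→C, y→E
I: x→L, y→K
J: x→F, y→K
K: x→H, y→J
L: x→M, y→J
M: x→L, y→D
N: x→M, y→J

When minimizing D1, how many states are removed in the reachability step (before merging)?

BFS from J reaches {A, B, C, D, E, F, G, H, J, K, L, M, N}; the 1 state(s) I are never visited.

1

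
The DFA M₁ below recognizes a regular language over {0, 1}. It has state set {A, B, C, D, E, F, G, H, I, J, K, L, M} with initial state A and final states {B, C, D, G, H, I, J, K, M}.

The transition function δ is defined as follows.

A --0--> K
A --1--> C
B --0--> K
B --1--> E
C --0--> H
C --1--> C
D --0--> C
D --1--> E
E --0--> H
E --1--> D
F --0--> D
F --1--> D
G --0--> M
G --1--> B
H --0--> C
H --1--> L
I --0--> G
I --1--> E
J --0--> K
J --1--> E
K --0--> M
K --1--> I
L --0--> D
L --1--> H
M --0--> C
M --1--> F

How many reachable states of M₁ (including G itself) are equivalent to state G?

2

First remove the unreachable states {J}; 12 states remain.
Start with accepting vs non-accepting: {B,C,D,G,H,I,K,M} | {A,E,F,L}.
On input 1, block {B,C,D,G,H,I,K,M} splits into {B,D,H,I,M} and {C,G,K}.
On input 0, block {A,E,F,L} splits into {E,F,L} and {A}.
On input 1, block {C,G,K} splits into {G,K} and {C}.
Refine {B,D,H,I,M} on symbol 0: members go to different blocks, giving {D,H,M} and {B,I}.
The partition is now stable with 6 blocks: {D,H,M} | {E,F,L} | {G,K} | {A} | {C} | {B,I}.
State G belongs to the block {G,K}, which has 2 states.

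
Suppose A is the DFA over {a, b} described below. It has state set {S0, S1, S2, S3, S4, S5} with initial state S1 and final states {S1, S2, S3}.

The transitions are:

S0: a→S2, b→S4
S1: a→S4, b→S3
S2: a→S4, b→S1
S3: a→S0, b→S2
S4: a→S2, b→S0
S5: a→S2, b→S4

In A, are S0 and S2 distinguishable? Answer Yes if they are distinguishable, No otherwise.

Yes

Reachable states from the start: {S0,S1,S2,S3,S4}. Unreachable: {S5} — drop them.
P0 = {S1,S2,S3} | {S0,S4}.
The partition is now stable with 2 blocks: {S1,S2,S3} | {S0,S4}.
S0 and S2 end up in different blocks, so they are distinguishable. For instance, the string 'ε' is accepted from only S2.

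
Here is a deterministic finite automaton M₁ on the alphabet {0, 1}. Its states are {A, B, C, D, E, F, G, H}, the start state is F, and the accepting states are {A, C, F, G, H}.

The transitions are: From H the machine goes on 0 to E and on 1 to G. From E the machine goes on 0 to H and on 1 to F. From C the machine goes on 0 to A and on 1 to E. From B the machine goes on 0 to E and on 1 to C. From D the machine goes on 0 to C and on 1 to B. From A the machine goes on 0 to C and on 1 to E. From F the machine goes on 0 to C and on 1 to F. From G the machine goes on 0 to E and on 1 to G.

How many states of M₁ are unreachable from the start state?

No path from F leads to B, D; the other 6 states are all reachable.

2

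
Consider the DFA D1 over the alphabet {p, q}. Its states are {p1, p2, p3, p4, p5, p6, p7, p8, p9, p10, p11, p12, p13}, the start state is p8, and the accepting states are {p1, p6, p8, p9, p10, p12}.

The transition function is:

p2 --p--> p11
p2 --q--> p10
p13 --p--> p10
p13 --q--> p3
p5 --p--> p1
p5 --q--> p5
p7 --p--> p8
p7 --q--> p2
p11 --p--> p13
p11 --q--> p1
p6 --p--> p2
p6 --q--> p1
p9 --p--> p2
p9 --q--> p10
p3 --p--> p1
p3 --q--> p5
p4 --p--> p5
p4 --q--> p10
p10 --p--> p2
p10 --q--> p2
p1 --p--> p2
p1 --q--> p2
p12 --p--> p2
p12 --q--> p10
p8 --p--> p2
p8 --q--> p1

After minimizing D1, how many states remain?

5

States {p4,p6,p7,p9,p12} cannot be reached from the start state, so discard them.
P0 = {p1,p8,p10} | {p2,p3,p5,p11,p13}.
Split {p1,p8,p10} by δ(·,q) → {p1,p10} and {p8}.
Split {p2,p3,p5,p11,p13} by δ(·,p) → {p3,p5,p13} and {p2,p11}.
Refine {p2,p11} on symbol p: members go to different blocks, giving {p2} and {p11}.
Stable partition: {p1,p10} | {p3,p5,p13} | {p8} | {p2} | {p11} — 5 equivalence classes.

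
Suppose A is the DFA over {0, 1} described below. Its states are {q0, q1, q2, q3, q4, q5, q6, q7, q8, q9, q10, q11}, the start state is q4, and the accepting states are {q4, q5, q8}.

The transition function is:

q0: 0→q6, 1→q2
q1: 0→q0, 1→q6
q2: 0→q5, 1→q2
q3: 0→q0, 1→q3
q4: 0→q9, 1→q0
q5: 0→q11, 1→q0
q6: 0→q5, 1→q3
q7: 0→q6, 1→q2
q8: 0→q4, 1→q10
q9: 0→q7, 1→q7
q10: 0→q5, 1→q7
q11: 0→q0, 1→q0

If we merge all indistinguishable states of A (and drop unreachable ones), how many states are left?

6

First remove the unreachable states {q1,q8,q10}; 9 states remain.
Initial partition by acceptance: {q4,q5} | {q0,q2,q3,q6,q7,q9,q11}.
Refine {q0,q2,q3,q6,q7,q9,q11} on symbol 0: members go to different blocks, giving {q0,q3,q7,q9,q11} and {q2,q6}.
On input 0, block {q0,q3,q7,q9,q11} splits into {q3,q9,q11} and {q0,q7}.
On input 1, block {q3,q9,q11} splits into {q9,q11} and {q3}.
On input 1, block {q2,q6} splits into {q2} and {q6}.
Stable partition: {q4,q5} | {q9,q11} | {q2} | {q0,q7} | {q3} | {q6} — 6 equivalence classes.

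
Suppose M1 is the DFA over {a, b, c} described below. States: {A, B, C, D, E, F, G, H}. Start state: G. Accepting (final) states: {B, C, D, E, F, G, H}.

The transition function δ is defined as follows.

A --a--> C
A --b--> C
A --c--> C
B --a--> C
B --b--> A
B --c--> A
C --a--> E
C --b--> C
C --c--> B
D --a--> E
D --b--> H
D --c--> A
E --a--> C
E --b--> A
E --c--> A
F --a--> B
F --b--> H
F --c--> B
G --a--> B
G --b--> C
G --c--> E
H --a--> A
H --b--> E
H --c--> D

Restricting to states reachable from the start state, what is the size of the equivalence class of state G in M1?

2

First remove the unreachable states {D,F,H}; 5 states remain.
P0 = {B,C,E,G} | {A}.
Refine {B,C,E,G} on symbol b: members go to different blocks, giving {B,E} and {C,G}.
The partition is now stable with 3 blocks: {B,E} | {A} | {C,G}.
State G belongs to the block {C,G}, which has 2 states.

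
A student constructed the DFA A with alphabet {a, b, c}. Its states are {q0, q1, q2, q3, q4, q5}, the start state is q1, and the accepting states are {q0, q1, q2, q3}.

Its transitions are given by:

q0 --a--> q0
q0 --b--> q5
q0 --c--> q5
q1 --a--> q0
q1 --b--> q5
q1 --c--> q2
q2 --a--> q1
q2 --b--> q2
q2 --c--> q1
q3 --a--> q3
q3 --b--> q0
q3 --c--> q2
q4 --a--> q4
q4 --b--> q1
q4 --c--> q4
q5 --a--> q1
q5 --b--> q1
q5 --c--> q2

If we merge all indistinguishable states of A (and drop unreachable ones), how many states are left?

States {q3,q4} cannot be reached from the start state, so discard them.
P0 = {q0,q1,q2} | {q5}.
Refine {q0,q1,q2} on symbol b: members go to different blocks, giving {q0,q1} and {q2}.
Refine {q0,q1} on symbol c: members go to different blocks, giving {q0} and {q1}.
No further refinement is possible. Final partition (4 blocks): {q0} | {q5} | {q2} | {q1}.

4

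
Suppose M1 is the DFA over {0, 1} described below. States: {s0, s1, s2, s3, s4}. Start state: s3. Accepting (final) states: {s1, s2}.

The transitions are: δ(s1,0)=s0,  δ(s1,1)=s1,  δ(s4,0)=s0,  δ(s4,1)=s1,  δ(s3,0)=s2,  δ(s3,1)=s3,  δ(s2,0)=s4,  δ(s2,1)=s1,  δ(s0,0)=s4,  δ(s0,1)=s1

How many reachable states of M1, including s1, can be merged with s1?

2

P0 = {s1,s2} | {s0,s3,s4}.
Refine {s0,s3,s4} on symbol 0: members go to different blocks, giving {s0,s4} and {s3}.
Stable partition: {s1,s2} | {s0,s4} | {s3} — 3 equivalence classes.
State s1 belongs to the block {s1,s2}, which has 2 states.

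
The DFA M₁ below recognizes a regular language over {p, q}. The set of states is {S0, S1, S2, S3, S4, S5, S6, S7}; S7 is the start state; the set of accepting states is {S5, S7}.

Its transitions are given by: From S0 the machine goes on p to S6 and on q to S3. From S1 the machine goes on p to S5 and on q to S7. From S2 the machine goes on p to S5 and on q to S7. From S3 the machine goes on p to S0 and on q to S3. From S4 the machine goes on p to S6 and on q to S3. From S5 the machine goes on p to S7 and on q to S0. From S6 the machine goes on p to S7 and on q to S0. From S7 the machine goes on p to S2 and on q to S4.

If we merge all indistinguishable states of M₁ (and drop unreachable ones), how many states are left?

6

Reachable states from the start: {S0,S2,S3,S4,S5,S6,S7}. Unreachable: {S1} — drop them.
Initial partition by acceptance: {S5,S7} | {S0,S2,S3,S4,S6}.
Refine {S5,S7} on symbol p: members go to different blocks, giving {S5} and {S7}.
On input p, block {S0,S2,S3,S4,S6} splits into {S0,S3,S4} and {S2} and {S6}.
On input p, block {S0,S3,S4} splits into {S0,S4} and {S3}.
No further refinement is possible. Final partition (6 blocks): {S5} | {S0,S4} | {S7} | {S2} | {S6} | {S3}.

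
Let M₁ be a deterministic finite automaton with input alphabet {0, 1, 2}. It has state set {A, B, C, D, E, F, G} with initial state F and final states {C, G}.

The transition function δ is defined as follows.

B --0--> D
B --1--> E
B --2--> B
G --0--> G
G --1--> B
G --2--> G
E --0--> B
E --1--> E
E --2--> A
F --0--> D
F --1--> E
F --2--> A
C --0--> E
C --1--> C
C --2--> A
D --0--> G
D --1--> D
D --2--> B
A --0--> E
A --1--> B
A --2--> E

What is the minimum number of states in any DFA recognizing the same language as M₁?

6

States {C} cannot be reached from the start state, so discard them.
Initial partition by acceptance: {G} | {A,B,D,E,F}.
Split {A,B,D,E,F} by δ(·,0) → {A,B,E,F} and {D}.
Split {A,B,E,F} by δ(·,0) → {A,E} and {B,F}.
Refine {A,E} on symbol 0: members go to different blocks, giving {A} and {E}.
Refine {B,F} on symbol 2: members go to different blocks, giving {B} and {F}.
No further refinement is possible. Final partition (6 blocks): {G} | {A} | {D} | {B} | {E} | {F}.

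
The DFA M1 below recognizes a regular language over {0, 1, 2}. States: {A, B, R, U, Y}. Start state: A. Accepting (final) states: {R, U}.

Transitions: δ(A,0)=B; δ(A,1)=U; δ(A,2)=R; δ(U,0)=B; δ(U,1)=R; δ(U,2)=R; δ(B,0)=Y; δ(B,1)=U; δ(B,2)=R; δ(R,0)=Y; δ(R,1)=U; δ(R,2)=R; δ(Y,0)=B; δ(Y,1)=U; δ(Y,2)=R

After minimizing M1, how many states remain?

P0 = {R,U} | {A,B,Y}.
Stable partition: {R,U} | {A,B,Y} — 2 equivalence classes.

2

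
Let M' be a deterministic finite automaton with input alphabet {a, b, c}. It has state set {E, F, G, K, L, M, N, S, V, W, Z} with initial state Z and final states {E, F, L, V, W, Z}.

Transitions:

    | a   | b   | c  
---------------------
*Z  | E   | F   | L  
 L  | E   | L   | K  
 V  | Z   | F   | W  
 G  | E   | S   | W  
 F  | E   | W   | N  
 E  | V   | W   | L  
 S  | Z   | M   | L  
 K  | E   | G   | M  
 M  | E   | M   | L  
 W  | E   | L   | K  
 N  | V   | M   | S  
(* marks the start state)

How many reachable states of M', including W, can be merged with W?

All states are reachable from the start state.
Initial partition by acceptance: {E,F,L,V,W,Z} | {G,K,M,N,S}.
Split {E,F,L,V,W,Z} by δ(·,c) → {F,L,W} and {E,V,Z}.
Refine {G,K,M,N,S} on symbol c: members go to different blocks, giving {G,M,S} and {K,N}.
No further refinement is possible. Final partition (4 blocks): {F,L,W} | {G,M,S} | {E,V,Z} | {K,N}.
The equivalence class containing W is {F,L,W}, of size 3.

3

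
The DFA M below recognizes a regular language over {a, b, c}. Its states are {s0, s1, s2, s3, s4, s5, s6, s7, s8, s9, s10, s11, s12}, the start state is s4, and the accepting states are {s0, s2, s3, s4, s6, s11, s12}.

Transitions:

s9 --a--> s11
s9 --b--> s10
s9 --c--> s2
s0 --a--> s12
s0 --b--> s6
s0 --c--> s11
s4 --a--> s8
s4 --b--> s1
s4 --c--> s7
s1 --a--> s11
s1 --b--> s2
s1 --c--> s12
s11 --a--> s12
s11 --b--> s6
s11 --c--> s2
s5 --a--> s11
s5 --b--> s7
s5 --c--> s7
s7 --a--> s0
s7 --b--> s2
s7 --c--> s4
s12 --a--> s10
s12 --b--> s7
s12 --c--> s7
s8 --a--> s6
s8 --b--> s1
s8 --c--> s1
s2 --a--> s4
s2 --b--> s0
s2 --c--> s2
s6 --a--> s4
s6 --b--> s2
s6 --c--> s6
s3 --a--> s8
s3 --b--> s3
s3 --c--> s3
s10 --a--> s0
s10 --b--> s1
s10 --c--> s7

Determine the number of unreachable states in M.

3

Starting at s4 and following transitions, the reachable set is {s0, s1, s2, s4, s6, s7, s8, s10, s11, s12}. That leaves s3, s5, s9 unreachable — 3 in total.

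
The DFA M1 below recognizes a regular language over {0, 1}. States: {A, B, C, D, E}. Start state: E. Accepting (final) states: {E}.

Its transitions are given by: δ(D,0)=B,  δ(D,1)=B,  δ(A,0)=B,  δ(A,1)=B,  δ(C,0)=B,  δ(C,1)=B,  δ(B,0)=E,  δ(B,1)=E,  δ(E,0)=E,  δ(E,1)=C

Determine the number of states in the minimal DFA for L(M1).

Reachable states from the start: {B,C,E}. Unreachable: {A,D} — drop them.
Initial partition by acceptance: {E} | {B,C}.
Refine {B,C} on symbol 0: members go to different blocks, giving {B} and {C}.
No further refinement is possible. Final partition (3 blocks): {E} | {B} | {C}.

3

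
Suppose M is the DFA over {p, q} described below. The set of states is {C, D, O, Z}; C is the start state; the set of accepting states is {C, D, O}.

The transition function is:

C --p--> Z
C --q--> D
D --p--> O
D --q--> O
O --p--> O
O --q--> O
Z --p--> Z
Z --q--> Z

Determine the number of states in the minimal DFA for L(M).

Every state is reachable, so we keep all 4.
Initial partition by acceptance: {C,D,O} | {Z}.
Split {C,D,O} by δ(·,p) → {D,O} and {C}.
Stable partition: {D,O} | {Z} | {C} — 3 equivalence classes.

3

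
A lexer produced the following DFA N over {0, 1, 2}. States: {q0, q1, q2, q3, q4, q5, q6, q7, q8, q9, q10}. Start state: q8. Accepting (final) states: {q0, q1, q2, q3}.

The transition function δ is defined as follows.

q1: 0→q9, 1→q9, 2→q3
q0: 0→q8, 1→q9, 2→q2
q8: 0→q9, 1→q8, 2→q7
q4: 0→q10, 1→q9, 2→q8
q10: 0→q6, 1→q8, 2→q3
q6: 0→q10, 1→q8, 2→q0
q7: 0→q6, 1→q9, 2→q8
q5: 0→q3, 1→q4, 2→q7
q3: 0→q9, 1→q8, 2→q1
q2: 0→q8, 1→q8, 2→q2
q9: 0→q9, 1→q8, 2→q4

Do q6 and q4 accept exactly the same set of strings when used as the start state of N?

States {q5} cannot be reached from the start state, so discard them.
Initial partition by acceptance: {q0,q1,q2,q3} | {q4,q6,q7,q8,q9,q10}.
Split {q4,q6,q7,q8,q9,q10} by δ(·,2) → {q4,q7,q8,q9} and {q6,q10}.
Split {q4,q7,q8,q9} by δ(·,0) → {q4,q7} and {q8,q9}.
No further refinement is possible. Final partition (4 blocks): {q0,q1,q2,q3} | {q4,q7} | {q6,q10} | {q8,q9}.
q6 and q4 end up in different blocks, so they are distinguishable. For instance, the string '2' is accepted from only q6.

No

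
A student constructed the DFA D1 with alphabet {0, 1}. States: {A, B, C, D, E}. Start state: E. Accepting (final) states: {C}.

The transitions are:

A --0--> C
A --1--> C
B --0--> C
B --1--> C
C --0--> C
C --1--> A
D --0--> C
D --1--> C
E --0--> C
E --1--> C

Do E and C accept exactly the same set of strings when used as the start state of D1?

States {B,D} cannot be reached from the start state, so discard them.
P0 = {C} | {A,E}.
The partition is now stable with 2 blocks: {C} | {A,E}.
E and C end up in different blocks, so they are distinguishable. For instance, the string 'ε' is accepted from only C.

No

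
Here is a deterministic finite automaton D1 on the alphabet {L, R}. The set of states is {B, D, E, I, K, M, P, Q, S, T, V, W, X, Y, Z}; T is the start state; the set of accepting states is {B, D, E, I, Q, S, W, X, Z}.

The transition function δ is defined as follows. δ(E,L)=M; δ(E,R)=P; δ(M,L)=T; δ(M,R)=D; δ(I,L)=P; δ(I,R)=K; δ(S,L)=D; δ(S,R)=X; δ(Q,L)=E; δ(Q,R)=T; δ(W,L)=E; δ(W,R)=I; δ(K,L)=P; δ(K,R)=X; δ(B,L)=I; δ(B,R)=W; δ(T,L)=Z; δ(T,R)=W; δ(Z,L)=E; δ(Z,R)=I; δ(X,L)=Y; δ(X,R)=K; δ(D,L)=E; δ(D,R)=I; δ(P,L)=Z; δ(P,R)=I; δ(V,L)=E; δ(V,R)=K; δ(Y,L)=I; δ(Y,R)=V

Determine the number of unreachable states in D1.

No path from T leads to B, Q, S; the other 12 states are all reachable.

3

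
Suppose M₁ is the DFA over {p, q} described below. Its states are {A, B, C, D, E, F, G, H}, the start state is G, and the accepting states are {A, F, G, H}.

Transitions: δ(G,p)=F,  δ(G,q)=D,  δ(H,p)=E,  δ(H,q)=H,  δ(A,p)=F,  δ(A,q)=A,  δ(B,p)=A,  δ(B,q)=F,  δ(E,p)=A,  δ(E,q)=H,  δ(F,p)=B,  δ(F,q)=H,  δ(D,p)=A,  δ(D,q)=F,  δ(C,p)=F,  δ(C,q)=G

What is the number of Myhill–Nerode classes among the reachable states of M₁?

4

States {C} cannot be reached from the start state, so discard them.
P0 = {A,F,G,H} | {B,D,E}.
On input p, block {A,F,G,H} splits into {A,G} and {F,H}.
On input q, block {A,G} splits into {A} and {G}.
Stable partition: {A} | {B,D,E} | {F,H} | {G} — 4 equivalence classes.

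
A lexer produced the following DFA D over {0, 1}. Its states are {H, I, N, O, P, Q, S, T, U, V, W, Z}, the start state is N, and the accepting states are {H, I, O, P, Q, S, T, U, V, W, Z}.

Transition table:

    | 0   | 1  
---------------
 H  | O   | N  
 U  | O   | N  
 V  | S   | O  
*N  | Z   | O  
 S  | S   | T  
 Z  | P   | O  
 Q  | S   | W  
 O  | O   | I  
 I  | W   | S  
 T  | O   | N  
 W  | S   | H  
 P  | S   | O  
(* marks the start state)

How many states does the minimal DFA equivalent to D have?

States {Q,U,V} cannot be reached from the start state, so discard them.
P0 = {H,I,O,P,S,T,W,Z} | {N}.
Refine {H,I,O,P,S,T,W,Z} on symbol 1: members go to different blocks, giving {I,O,P,S,W,Z} and {H,T}.
Split {I,O,P,S,W,Z} by δ(·,1) → {I,O,P,Z} and {S,W}.
Split {I,O,P,Z} by δ(·,0) → {I,P} and {O,Z}.
Refine {I,P} on symbol 1: members go to different blocks, giving {P} and {I}.
Refine {O,Z} on symbol 0: members go to different blocks, giving {Z} and {O}.
No further refinement is possible. Final partition (7 blocks): {P} | {N} | {H,T} | {S,W} | {Z} | {I} | {O}.

7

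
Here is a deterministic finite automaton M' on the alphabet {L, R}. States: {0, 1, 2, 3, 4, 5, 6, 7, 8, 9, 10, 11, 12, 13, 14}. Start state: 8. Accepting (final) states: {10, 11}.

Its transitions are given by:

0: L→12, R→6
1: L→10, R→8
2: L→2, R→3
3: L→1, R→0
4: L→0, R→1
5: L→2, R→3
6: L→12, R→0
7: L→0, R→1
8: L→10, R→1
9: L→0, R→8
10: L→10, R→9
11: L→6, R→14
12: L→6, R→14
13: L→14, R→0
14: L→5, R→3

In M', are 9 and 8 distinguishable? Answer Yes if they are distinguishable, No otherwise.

Yes

States {4,7,11,13} cannot be reached from the start state, so discard them.
Initial partition by acceptance: {10} | {0,1,2,3,5,6,8,9,12,14}.
On input L, block {0,1,2,3,5,6,8,9,12,14} splits into {0,2,3,5,6,9,12,14} and {1,8}.
Refine {0,2,3,5,6,9,12,14} on symbol L: members go to different blocks, giving {0,2,5,6,9,12,14} and {3}.
Split {0,2,5,6,9,12,14} by δ(·,R) → {0,6,12} and {2,5,14} and {9}.
Refine {0,6,12} on symbol R: members go to different blocks, giving {0,6} and {12}.
No further refinement is possible. Final partition (7 blocks): {10} | {0,6} | {1,8} | {3} | {2,5,14} | {9} | {12}.
9 and 8 end up in different blocks, so they are distinguishable. For instance, the string 'L' is accepted from only 8.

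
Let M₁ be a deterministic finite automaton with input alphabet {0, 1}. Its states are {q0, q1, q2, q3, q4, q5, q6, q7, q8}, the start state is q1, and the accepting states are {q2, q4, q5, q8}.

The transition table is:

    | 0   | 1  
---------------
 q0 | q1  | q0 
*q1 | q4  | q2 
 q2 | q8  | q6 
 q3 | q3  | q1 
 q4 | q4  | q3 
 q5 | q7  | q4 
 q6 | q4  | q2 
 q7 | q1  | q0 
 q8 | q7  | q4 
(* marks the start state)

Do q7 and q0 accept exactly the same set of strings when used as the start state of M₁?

States {q5} cannot be reached from the start state, so discard them.
Initial partition by acceptance: {q2,q4,q8} | {q0,q1,q3,q6,q7}.
On input 0, block {q2,q4,q8} splits into {q2,q4} and {q8}.
Split {q2,q4} by δ(·,0) → {q2} and {q4}.
On input 0, block {q0,q1,q3,q6,q7} splits into {q0,q3,q7} and {q1,q6}.
Split {q0,q3,q7} by δ(·,0) → {q0,q7} and {q3}.
The partition is now stable with 6 blocks: {q2} | {q0,q7} | {q8} | {q4} | {q1,q6} | {q3}.
q7 and q0 lie in the same block of the stable partition, so they are equivalent — no string distinguishes them.

Yes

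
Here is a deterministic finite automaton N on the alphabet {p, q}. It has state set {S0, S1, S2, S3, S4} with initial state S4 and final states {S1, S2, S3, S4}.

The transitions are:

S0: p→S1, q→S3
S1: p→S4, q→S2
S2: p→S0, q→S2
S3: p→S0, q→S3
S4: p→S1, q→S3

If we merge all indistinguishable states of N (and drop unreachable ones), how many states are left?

Every state is reachable, so we keep all 5.
Initial partition by acceptance: {S1,S2,S3,S4} | {S0}.
Split {S1,S2,S3,S4} by δ(·,p) → {S1,S4} and {S2,S3}.
The partition is now stable with 3 blocks: {S1,S4} | {S0} | {S2,S3}.

3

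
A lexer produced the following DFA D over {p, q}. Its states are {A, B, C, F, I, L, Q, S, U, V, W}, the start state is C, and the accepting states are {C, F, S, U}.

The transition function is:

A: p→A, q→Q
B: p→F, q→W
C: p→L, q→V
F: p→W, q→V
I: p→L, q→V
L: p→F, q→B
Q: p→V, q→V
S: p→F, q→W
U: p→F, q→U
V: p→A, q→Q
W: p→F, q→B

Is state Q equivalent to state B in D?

No

First remove the unreachable states {I,S,U}; 8 states remain.
Initial partition by acceptance: {C,F} | {A,B,L,Q,V,W}.
Refine {A,B,L,Q,V,W} on symbol p: members go to different blocks, giving {B,L,W} and {A,Q,V}.
Stable partition: {C,F} | {B,L,W} | {A,Q,V} — 3 equivalence classes.
Q and B end up in different blocks, so they are distinguishable. For instance, the string 'p' is accepted from only B.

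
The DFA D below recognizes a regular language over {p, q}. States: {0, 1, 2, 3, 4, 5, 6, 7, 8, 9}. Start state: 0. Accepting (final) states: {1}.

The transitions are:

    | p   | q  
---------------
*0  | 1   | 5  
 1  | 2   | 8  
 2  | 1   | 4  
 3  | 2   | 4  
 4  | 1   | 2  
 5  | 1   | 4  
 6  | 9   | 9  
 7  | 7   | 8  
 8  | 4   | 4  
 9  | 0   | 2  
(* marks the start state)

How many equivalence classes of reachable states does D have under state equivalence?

First remove the unreachable states {3,6,7,9}; 6 states remain.
Initial partition by acceptance: {1} | {0,2,4,5,8}.
On input p, block {0,2,4,5,8} splits into {0,2,4,5} and {8}.
The partition is now stable with 3 blocks: {1} | {0,2,4,5} | {8}.

3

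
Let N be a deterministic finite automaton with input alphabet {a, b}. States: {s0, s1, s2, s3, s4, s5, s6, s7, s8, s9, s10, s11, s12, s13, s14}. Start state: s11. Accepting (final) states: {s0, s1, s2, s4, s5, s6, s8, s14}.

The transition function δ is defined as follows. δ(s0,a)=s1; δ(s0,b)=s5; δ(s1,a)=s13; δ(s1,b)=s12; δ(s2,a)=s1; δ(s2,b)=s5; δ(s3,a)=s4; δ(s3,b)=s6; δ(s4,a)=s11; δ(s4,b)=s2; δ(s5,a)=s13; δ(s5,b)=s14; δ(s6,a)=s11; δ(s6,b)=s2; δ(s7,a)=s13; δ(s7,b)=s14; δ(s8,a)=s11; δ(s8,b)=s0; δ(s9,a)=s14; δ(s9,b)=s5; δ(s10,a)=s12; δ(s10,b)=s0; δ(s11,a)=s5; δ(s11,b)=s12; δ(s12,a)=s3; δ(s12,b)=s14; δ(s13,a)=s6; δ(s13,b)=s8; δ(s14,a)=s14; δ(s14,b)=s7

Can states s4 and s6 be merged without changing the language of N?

Yes

Reachable states from the start: {s0,s1,s2,s3,s4,s5,s6,s7,s8,s11,s12,s13,s14}. Unreachable: {s9,s10} — drop them.
Start with accepting vs non-accepting: {s0,s1,s2,s4,s5,s6,s8,s14} | {s3,s7,s11,s12,s13}.
Refine {s0,s1,s2,s4,s5,s6,s8,s14} on symbol a: members go to different blocks, giving {s1,s4,s5,s6,s8} and {s0,s2,s14}.
On input b, block {s1,s4,s5,s6,s8} splits into {s4,s5,s6,s8} and {s1}.
On input a, block {s3,s7,s11,s12,s13} splits into {s3,s11,s13} and {s7,s12}.
Refine {s3,s11,s13} on symbol b: members go to different blocks, giving {s3,s13} and {s11}.
On input a, block {s4,s5,s6,s8} splits into {s4,s6,s8} and {s5}.
Split {s0,s2,s14} by δ(·,a) → {s0,s2} and {s14}.
Stable partition: {s4,s6,s8} | {s3,s13} | {s0,s2} | {s1} | {s7,s12} | {s11} | {s5} | {s14} — 8 equivalence classes.
s4 and s6 lie in the same block of the stable partition, so they are equivalent — no string distinguishes them.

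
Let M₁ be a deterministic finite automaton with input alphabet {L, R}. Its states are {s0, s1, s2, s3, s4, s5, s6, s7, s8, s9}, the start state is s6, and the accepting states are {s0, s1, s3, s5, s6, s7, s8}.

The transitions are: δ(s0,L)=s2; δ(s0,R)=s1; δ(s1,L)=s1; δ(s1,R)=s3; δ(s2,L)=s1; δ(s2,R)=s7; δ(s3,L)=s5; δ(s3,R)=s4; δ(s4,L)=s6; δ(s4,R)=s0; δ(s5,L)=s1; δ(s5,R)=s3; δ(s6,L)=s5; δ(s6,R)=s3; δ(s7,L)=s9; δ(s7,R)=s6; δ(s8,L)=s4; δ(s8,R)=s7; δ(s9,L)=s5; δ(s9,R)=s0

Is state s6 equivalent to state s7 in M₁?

First remove the unreachable states {s8}; 9 states remain.
Initial partition by acceptance: {s0,s1,s3,s5,s6,s7} | {s2,s4,s9}.
On input L, block {s0,s1,s3,s5,s6,s7} splits into {s1,s3,s5,s6} and {s0,s7}.
On input R, block {s1,s3,s5,s6} splits into {s1,s5,s6} and {s3}.
The partition is now stable with 4 blocks: {s1,s5,s6} | {s2,s4,s9} | {s0,s7} | {s3}.
s6 and s7 end up in different blocks, so they are distinguishable. For instance, the string 'L' is accepted from only s6.

No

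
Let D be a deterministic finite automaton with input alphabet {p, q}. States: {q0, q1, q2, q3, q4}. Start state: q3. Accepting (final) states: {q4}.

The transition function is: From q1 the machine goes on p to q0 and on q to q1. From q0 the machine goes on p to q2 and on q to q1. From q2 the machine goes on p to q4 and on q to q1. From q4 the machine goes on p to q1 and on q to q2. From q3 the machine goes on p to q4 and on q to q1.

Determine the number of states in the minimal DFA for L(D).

All states are reachable from the start state.
Initial partition by acceptance: {q4} | {q0,q1,q2,q3}.
On input p, block {q0,q1,q2,q3} splits into {q0,q1} and {q2,q3}.
On input p, block {q0,q1} splits into {q0} and {q1}.
No further refinement is possible. Final partition (4 blocks): {q4} | {q0} | {q2,q3} | {q1}.

4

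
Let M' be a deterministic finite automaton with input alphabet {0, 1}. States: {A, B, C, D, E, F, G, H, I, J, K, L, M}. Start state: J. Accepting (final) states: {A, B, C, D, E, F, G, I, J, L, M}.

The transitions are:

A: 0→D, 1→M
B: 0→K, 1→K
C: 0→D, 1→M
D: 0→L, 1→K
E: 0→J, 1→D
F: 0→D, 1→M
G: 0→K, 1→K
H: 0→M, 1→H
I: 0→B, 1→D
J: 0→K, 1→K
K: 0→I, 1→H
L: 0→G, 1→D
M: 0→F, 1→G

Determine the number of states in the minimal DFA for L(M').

7

First remove the unreachable states {A,C,E}; 10 states remain.
Start with accepting vs non-accepting: {B,D,F,G,I,J,L,M} | {H,K}.
Refine {B,D,F,G,I,J,L,M} on symbol 0: members go to different blocks, giving {D,F,I,L,M} and {B,G,J}.
Split {D,F,I,L,M} by δ(·,0) → {D,F,M} and {I,L}.
Split {D,F,M} by δ(·,0) → {F,M} and {D}.
Split {F,M} by δ(·,0) → {F} and {M}.
Refine {H,K} on symbol 0: members go to different blocks, giving {H} and {K}.
The partition is now stable with 7 blocks: {F} | {H} | {B,G,J} | {I,L} | {D} | {M} | {K}.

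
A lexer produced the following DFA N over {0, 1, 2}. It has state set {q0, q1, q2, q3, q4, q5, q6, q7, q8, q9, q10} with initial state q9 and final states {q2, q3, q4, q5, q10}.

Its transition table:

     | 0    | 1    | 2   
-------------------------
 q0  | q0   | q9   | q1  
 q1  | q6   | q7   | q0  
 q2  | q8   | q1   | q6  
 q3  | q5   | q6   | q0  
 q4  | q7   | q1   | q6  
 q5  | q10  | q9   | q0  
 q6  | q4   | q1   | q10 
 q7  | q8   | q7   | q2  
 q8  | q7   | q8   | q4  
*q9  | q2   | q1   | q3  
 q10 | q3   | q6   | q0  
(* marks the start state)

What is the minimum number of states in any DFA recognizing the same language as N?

6

Every state is reachable, so we keep all 11.
P0 = {q2,q3,q4,q5,q10} | {q0,q1,q6,q7,q8,q9}.
Split {q2,q3,q4,q5,q10} by δ(·,0) → {q3,q5,q10} and {q2,q4}.
On input 0, block {q0,q1,q6,q7,q8,q9} splits into {q0,q1,q7,q8} and {q6,q9}.
Refine {q0,q1,q7,q8} on symbol 0: members go to different blocks, giving {q0,q7,q8} and {q1}.
On input 1, block {q0,q7,q8} splits into {q7,q8} and {q0}.
Stable partition: {q3,q5,q10} | {q7,q8} | {q2,q4} | {q6,q9} | {q1} | {q0} — 6 equivalence classes.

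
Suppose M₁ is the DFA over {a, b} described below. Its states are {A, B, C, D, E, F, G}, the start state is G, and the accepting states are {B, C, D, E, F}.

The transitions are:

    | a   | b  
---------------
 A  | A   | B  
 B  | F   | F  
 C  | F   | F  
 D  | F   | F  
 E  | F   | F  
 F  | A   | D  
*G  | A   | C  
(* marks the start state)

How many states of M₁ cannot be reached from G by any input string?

1

BFS from G reaches {A, B, C, D, F, G}; the 1 state(s) E are never visited.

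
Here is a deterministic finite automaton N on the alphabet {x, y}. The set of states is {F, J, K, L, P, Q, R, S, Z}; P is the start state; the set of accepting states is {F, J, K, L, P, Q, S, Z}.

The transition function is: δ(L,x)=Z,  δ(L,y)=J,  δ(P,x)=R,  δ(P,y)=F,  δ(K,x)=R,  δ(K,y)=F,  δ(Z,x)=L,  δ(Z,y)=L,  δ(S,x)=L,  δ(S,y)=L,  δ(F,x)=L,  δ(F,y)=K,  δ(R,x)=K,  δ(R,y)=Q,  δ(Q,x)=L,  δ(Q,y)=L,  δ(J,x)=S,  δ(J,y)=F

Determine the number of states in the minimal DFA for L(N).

Every state is reachable, so we keep all 9.
P0 = {F,J,K,L,P,Q,S,Z} | {R}.
Refine {F,J,K,L,P,Q,S,Z} on symbol x: members go to different blocks, giving {F,J,L,Q,S,Z} and {K,P}.
Refine {F,J,L,Q,S,Z} on symbol y: members go to different blocks, giving {J,L,Q,S,Z} and {F}.
On input y, block {J,L,Q,S,Z} splits into {L,Q,S,Z} and {J}.
Split {L,Q,S,Z} by δ(·,y) → {Q,S,Z} and {L}.
Stable partition: {Q,S,Z} | {R} | {K,P} | {F} | {J} | {L} — 6 equivalence classes.

6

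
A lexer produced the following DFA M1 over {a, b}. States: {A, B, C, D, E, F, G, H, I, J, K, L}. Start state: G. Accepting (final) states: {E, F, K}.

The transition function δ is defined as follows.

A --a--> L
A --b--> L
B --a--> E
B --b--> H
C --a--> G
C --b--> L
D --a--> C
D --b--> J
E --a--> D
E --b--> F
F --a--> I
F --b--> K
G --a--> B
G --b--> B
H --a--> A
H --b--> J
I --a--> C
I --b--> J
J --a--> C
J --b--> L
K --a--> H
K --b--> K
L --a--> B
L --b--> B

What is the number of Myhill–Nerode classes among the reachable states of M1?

6

Every state is reachable, so we keep all 12.
Initial partition by acceptance: {E,F,K} | {A,B,C,D,G,H,I,J,L}.
Refine {A,B,C,D,G,H,I,J,L} on symbol a: members go to different blocks, giving {A,C,D,G,H,I,J,L} and {B}.
Split {A,C,D,G,H,I,J,L} by δ(·,a) → {A,C,D,H,I,J} and {G,L}.
On input a, block {A,C,D,H,I,J} splits into {D,H,I,J} and {A,C}.
Split {D,H,I,J} by δ(·,b) → {D,H,I} and {J}.
The partition is now stable with 6 blocks: {E,F,K} | {D,H,I} | {B} | {G,L} | {A,C} | {J}.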